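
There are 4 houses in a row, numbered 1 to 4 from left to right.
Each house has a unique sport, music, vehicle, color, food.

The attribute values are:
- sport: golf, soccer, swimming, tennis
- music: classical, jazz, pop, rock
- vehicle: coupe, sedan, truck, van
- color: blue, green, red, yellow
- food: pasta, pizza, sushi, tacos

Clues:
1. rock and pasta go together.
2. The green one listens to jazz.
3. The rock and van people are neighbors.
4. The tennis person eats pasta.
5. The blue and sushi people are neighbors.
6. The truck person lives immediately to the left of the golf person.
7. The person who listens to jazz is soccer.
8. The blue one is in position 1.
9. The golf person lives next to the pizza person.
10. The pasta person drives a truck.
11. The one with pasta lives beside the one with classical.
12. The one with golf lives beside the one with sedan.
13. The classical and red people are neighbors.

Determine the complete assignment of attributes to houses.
Solution:

House | Sport | Music | Vehicle | Color | Food
----------------------------------------------
  1   | tennis | rock | truck | blue | pasta
  2   | golf | classical | van | yellow | sushi
  3   | swimming | pop | sedan | red | pizza
  4   | soccer | jazz | coupe | green | tacos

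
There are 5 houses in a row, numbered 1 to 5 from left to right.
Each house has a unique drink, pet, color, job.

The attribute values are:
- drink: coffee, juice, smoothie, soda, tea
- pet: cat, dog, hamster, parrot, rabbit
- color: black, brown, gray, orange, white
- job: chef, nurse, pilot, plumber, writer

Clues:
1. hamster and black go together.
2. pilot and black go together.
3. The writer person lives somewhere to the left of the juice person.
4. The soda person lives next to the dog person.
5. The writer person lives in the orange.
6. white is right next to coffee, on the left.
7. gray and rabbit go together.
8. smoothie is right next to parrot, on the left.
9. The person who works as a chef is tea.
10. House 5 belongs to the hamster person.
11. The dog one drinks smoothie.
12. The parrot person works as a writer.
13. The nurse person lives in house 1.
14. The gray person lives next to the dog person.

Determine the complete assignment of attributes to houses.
Solution:

House | Drink | Pet | Color | Job
---------------------------------
  1   | soda | rabbit | gray | nurse
  2   | smoothie | dog | white | plumber
  3   | coffee | parrot | orange | writer
  4   | tea | cat | brown | chef
  5   | juice | hamster | black | pilot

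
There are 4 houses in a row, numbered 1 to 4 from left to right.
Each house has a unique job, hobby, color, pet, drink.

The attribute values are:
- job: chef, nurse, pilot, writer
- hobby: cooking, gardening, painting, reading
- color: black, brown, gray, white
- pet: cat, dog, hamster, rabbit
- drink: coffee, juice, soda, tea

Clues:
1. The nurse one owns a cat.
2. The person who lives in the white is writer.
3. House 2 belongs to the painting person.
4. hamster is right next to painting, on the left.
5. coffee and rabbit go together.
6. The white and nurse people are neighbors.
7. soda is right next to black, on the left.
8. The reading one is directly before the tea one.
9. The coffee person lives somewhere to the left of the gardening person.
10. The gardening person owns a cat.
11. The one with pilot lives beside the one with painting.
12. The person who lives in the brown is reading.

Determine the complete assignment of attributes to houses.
Solution:

House | Job | Hobby | Color | Pet | Drink
-----------------------------------------
  1   | pilot | reading | brown | hamster | soda
  2   | chef | painting | black | dog | tea
  3   | writer | cooking | white | rabbit | coffee
  4   | nurse | gardening | gray | cat | juice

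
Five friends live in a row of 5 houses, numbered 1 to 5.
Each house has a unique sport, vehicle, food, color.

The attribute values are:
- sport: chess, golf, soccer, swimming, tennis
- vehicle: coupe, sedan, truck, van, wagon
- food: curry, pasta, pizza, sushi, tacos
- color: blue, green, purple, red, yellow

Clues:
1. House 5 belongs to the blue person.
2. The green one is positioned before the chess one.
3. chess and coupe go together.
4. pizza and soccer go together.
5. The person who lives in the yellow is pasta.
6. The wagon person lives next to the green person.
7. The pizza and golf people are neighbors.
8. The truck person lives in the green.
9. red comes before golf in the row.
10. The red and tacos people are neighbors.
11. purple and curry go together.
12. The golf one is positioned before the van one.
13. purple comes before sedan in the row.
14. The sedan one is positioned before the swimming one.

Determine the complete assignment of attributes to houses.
Solution:

House | Sport | Vehicle | Food | Color
--------------------------------------
  1   | soccer | wagon | pizza | red
  2   | golf | truck | tacos | green
  3   | chess | coupe | curry | purple
  4   | tennis | sedan | pasta | yellow
  5   | swimming | van | sushi | blue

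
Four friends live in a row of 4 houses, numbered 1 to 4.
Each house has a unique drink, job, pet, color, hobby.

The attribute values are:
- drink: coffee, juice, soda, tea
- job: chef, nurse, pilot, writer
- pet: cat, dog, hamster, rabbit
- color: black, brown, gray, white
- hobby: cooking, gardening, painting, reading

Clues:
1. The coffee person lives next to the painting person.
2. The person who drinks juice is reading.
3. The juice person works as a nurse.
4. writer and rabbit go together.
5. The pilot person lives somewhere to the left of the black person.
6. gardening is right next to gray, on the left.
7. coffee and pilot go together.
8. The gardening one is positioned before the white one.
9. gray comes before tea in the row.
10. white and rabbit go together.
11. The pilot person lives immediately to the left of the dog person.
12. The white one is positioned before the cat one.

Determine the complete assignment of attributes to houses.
Solution:

House | Drink | Job | Pet | Color | Hobby
-----------------------------------------
  1   | coffee | pilot | hamster | brown | gardening
  2   | soda | chef | dog | gray | painting
  3   | tea | writer | rabbit | white | cooking
  4   | juice | nurse | cat | black | reading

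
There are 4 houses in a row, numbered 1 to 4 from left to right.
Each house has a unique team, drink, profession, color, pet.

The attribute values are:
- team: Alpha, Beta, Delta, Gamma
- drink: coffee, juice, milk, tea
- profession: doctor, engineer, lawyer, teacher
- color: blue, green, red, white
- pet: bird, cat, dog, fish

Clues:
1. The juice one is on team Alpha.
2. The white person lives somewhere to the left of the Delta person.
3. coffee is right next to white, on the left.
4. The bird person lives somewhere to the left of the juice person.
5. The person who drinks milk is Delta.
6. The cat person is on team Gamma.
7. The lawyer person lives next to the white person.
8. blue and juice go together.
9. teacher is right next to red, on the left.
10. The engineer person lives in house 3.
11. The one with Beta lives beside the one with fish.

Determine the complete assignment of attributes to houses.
Solution:

House | Team | Drink | Profession | Color | Pet
-----------------------------------------------
  1   | Gamma | coffee | lawyer | green | cat
  2   | Beta | tea | teacher | white | bird
  3   | Delta | milk | engineer | red | fish
  4   | Alpha | juice | doctor | blue | dog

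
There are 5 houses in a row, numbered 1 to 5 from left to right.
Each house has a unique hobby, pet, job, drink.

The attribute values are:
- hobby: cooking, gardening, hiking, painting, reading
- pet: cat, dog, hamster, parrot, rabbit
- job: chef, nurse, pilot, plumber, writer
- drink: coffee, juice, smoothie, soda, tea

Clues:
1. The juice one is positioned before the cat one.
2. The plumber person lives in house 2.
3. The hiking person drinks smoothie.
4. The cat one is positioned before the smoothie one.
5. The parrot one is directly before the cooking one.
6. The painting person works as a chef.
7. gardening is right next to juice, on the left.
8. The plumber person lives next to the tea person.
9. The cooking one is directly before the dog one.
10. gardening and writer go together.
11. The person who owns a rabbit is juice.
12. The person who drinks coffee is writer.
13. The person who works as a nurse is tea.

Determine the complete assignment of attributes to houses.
Solution:

House | Hobby | Pet | Job | Drink
---------------------------------
  1   | gardening | parrot | writer | coffee
  2   | cooking | rabbit | plumber | juice
  3   | reading | dog | nurse | tea
  4   | painting | cat | chef | soda
  5   | hiking | hamster | pilot | smoothie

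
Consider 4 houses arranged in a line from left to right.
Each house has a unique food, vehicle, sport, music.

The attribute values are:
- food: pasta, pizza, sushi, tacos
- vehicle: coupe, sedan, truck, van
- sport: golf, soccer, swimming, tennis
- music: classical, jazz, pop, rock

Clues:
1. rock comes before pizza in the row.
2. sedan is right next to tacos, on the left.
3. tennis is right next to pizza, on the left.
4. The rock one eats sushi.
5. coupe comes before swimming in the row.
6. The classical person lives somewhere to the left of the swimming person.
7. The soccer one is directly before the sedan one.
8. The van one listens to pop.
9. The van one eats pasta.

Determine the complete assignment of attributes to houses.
Solution:

House | Food | Vehicle | Sport | Music
--------------------------------------
  1   | pasta | van | soccer | pop
  2   | sushi | sedan | golf | rock
  3   | tacos | coupe | tennis | classical
  4   | pizza | truck | swimming | jazz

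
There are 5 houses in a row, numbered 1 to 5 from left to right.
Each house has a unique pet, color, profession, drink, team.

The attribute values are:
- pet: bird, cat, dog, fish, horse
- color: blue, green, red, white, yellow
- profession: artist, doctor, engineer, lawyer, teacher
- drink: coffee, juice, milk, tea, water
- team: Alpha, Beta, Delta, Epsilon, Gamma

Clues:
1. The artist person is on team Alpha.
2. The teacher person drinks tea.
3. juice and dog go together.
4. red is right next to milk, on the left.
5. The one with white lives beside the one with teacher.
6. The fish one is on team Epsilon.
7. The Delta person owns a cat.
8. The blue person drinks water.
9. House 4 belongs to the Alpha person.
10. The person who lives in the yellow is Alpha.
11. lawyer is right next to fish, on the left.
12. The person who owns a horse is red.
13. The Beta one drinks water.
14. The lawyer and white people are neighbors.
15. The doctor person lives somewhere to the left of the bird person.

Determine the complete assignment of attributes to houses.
Solution:

House | Pet | Color | Profession | Drink | Team
-----------------------------------------------
  1   | horse | red | lawyer | coffee | Gamma
  2   | fish | white | doctor | milk | Epsilon
  3   | cat | green | teacher | tea | Delta
  4   | dog | yellow | artist | juice | Alpha
  5   | bird | blue | engineer | water | Beta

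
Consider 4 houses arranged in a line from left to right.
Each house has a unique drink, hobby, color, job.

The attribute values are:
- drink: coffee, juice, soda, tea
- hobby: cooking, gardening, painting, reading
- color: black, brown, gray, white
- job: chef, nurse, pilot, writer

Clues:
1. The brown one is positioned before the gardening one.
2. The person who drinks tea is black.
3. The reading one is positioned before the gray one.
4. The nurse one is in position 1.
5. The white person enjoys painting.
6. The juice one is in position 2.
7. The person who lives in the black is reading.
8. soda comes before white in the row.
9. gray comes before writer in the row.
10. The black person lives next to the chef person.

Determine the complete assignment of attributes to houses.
Solution:

House | Drink | Hobby | Color | Job
-----------------------------------
  1   | tea | reading | black | nurse
  2   | juice | cooking | brown | chef
  3   | soda | gardening | gray | pilot
  4   | coffee | painting | white | writer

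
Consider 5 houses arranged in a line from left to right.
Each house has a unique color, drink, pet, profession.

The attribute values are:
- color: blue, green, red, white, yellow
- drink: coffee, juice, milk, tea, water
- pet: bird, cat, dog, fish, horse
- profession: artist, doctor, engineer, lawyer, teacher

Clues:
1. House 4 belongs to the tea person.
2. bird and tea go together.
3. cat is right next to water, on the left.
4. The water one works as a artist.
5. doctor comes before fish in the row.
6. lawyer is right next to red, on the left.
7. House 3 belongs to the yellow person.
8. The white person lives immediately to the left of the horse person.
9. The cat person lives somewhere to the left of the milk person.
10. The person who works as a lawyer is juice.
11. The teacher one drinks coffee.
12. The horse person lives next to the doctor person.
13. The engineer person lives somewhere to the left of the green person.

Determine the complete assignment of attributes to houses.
Solution:

House | Color | Drink | Pet | Profession
----------------------------------------
  1   | white | juice | cat | lawyer
  2   | red | water | horse | artist
  3   | yellow | milk | dog | doctor
  4   | blue | tea | bird | engineer
  5   | green | coffee | fish | teacher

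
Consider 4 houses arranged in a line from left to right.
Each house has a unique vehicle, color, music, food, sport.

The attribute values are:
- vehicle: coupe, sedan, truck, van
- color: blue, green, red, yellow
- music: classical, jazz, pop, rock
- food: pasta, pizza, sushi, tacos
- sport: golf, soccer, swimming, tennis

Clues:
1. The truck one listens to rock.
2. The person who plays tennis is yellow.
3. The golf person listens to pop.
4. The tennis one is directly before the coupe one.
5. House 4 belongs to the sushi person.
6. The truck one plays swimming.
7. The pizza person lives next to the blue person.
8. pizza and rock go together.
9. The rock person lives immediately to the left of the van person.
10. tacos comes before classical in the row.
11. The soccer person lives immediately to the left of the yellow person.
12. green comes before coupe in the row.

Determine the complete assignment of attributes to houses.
Solution:

House | Vehicle | Color | Music | Food | Sport
----------------------------------------------
  1   | truck | green | rock | pizza | swimming
  2   | van | blue | jazz | tacos | soccer
  3   | sedan | yellow | classical | pasta | tennis
  4   | coupe | red | pop | sushi | golf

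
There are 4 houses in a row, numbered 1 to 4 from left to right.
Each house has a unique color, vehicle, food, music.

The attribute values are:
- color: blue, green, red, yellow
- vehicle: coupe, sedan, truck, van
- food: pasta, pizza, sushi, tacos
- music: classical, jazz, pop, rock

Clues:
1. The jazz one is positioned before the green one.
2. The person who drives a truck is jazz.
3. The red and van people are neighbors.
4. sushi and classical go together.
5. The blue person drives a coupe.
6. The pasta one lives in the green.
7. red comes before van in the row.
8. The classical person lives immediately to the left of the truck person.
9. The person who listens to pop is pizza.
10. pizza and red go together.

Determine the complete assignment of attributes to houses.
Solution:

House | Color | Vehicle | Food | Music
--------------------------------------
  1   | blue | coupe | sushi | classical
  2   | yellow | truck | tacos | jazz
  3   | red | sedan | pizza | pop
  4   | green | van | pasta | rock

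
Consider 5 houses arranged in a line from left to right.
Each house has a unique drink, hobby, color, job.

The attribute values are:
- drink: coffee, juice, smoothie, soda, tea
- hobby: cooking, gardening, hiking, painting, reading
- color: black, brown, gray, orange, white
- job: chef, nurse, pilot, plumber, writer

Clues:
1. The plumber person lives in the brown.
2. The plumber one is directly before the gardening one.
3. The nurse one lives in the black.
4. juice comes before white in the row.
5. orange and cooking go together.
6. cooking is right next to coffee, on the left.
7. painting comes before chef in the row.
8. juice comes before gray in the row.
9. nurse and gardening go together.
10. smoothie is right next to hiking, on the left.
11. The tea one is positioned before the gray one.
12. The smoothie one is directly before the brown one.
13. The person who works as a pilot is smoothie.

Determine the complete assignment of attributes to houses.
Solution:

House | Drink | Hobby | Color | Job
-----------------------------------
  1   | smoothie | cooking | orange | pilot
  2   | coffee | hiking | brown | plumber
  3   | juice | gardening | black | nurse
  4   | tea | painting | white | writer
  5   | soda | reading | gray | chef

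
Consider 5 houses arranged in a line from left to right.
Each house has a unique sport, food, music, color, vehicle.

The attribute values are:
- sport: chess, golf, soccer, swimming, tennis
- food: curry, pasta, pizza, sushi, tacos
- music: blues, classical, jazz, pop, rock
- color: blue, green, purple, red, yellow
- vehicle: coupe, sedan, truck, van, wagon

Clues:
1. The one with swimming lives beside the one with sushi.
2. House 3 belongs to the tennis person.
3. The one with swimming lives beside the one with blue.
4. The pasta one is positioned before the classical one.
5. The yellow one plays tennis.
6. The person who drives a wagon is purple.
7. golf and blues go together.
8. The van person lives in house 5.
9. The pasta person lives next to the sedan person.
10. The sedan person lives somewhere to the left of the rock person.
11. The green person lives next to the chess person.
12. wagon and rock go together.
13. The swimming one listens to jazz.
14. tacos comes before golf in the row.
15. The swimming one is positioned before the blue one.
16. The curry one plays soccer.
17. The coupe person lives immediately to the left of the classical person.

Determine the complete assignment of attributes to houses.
Solution:

House | Sport | Food | Music | Color | Vehicle
----------------------------------------------
  1   | swimming | pasta | jazz | green | coupe
  2   | chess | sushi | classical | blue | sedan
  3   | tennis | tacos | pop | yellow | truck
  4   | soccer | curry | rock | purple | wagon
  5   | golf | pizza | blues | red | van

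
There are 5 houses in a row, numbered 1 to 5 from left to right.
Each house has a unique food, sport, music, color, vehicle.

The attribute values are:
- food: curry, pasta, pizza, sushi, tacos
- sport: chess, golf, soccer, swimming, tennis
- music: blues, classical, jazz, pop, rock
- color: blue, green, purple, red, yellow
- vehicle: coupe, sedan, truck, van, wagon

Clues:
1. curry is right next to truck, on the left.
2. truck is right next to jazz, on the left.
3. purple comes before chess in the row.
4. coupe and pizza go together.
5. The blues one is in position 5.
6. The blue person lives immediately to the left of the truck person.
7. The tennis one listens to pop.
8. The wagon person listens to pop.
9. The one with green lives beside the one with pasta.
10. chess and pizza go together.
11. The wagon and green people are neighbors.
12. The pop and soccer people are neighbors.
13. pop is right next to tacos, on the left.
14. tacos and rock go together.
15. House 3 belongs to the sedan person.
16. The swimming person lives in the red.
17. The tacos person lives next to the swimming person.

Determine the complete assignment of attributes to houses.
Solution:

House | Food | Sport | Music | Color | Vehicle
----------------------------------------------
  1   | curry | tennis | pop | blue | wagon
  2   | tacos | soccer | rock | green | truck
  3   | pasta | swimming | jazz | red | sedan
  4   | sushi | golf | classical | purple | van
  5   | pizza | chess | blues | yellow | coupe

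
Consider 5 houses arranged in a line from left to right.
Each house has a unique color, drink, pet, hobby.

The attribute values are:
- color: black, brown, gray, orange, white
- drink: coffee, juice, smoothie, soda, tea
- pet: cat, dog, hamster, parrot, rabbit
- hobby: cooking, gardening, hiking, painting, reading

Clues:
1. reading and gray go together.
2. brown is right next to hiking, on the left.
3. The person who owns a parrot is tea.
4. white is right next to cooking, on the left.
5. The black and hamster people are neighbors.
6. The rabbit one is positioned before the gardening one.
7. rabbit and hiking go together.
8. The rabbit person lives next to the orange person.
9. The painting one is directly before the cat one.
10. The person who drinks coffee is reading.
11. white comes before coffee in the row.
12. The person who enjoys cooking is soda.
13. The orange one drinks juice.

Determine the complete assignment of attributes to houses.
Solution:

House | Color | Drink | Pet | Hobby
-----------------------------------
  1   | white | tea | parrot | painting
  2   | brown | soda | cat | cooking
  3   | black | smoothie | rabbit | hiking
  4   | orange | juice | hamster | gardening
  5   | gray | coffee | dog | reading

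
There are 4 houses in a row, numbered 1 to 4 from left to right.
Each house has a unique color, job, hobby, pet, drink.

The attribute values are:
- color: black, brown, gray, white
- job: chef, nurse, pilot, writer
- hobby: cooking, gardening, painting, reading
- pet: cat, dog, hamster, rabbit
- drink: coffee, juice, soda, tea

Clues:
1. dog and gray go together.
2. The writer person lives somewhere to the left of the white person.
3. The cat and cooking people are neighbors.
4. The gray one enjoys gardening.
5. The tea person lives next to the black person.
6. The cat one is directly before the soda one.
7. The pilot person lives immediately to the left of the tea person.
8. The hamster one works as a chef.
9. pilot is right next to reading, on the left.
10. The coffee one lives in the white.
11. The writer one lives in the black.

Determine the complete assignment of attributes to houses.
Solution:

House | Color | Job | Hobby | Pet | Drink
-----------------------------------------
  1   | gray | pilot | gardening | dog | juice
  2   | brown | nurse | reading | cat | tea
  3   | black | writer | cooking | rabbit | soda
  4   | white | chef | painting | hamster | coffee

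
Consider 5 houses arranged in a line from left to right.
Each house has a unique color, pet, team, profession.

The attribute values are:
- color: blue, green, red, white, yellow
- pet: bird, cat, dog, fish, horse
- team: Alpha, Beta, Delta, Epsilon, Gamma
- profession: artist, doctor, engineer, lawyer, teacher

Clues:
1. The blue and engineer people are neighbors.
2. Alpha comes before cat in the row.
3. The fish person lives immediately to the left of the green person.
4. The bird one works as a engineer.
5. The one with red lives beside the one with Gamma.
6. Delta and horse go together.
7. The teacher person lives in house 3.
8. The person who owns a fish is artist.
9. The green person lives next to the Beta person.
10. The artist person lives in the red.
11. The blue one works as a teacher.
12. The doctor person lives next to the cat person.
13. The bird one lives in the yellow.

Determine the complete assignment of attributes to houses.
Solution:

House | Color | Pet | Team | Profession
---------------------------------------
  1   | red | fish | Alpha | artist
  2   | green | dog | Gamma | doctor
  3   | blue | cat | Beta | teacher
  4   | yellow | bird | Epsilon | engineer
  5   | white | horse | Delta | lawyer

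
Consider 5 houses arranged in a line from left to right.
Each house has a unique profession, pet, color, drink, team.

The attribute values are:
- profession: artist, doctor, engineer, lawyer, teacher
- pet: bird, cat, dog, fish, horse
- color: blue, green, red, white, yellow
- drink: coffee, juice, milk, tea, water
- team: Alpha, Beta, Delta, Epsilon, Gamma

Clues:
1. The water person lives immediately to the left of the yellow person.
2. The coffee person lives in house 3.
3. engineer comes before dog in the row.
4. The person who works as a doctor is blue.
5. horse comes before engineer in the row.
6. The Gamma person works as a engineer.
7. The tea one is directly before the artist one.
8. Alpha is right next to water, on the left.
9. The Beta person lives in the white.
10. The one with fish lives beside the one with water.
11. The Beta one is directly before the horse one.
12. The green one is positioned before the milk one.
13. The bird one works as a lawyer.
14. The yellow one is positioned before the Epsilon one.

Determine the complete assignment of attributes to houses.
Solution:

House | Profession | Pet | Color | Drink | Team
-----------------------------------------------
  1   | doctor | fish | blue | juice | Alpha
  2   | lawyer | bird | white | water | Beta
  3   | teacher | horse | yellow | coffee | Delta
  4   | engineer | cat | green | tea | Gamma
  5   | artist | dog | red | milk | Epsilon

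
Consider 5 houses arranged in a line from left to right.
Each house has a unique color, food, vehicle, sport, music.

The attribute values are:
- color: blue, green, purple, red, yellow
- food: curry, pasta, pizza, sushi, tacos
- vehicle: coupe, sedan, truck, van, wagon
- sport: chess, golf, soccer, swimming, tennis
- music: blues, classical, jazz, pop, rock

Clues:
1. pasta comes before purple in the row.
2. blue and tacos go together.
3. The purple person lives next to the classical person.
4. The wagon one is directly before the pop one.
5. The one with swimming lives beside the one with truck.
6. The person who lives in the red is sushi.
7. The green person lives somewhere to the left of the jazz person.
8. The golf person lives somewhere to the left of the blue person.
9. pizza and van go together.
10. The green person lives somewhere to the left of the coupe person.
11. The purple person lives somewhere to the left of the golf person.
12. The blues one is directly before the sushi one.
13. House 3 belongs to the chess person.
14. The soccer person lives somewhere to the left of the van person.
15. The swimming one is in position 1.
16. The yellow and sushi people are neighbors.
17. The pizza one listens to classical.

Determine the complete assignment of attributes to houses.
Solution:

House | Color | Food | Vehicle | Sport | Music
----------------------------------------------
  1   | yellow | pasta | wagon | swimming | blues
  2   | red | sushi | truck | soccer | pop
  3   | purple | curry | sedan | chess | rock
  4   | green | pizza | van | golf | classical
  5   | blue | tacos | coupe | tennis | jazz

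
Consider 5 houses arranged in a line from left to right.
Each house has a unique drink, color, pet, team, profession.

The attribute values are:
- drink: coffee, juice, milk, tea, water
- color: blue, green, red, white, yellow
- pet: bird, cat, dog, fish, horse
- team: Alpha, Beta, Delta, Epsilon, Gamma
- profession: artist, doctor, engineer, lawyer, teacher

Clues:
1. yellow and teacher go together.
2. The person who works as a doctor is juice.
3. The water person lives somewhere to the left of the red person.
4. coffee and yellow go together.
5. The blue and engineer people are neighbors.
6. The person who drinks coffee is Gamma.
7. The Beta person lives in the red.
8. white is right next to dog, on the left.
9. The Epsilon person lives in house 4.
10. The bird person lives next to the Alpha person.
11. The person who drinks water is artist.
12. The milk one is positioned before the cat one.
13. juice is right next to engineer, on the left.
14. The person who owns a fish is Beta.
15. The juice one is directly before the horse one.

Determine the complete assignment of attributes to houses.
Solution:

House | Drink | Color | Pet | Team | Profession
-----------------------------------------------
  1   | juice | blue | bird | Delta | doctor
  2   | milk | white | horse | Alpha | engineer
  3   | coffee | yellow | dog | Gamma | teacher
  4   | water | green | cat | Epsilon | artist
  5   | tea | red | fish | Beta | lawyer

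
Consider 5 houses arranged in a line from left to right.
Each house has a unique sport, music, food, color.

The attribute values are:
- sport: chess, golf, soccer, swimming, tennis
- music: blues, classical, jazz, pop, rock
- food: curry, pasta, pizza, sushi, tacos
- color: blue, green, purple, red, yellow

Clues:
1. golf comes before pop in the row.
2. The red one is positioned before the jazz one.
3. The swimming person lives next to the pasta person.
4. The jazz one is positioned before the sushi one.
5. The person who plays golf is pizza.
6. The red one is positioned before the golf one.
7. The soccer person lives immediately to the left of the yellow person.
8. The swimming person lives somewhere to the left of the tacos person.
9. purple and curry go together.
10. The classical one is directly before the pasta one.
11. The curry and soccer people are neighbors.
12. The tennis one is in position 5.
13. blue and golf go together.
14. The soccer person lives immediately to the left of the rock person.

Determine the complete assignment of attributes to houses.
Solution:

House | Sport | Music | Food | Color
------------------------------------
  1   | swimming | classical | curry | purple
  2   | soccer | blues | pasta | red
  3   | chess | rock | tacos | yellow
  4   | golf | jazz | pizza | blue
  5   | tennis | pop | sushi | green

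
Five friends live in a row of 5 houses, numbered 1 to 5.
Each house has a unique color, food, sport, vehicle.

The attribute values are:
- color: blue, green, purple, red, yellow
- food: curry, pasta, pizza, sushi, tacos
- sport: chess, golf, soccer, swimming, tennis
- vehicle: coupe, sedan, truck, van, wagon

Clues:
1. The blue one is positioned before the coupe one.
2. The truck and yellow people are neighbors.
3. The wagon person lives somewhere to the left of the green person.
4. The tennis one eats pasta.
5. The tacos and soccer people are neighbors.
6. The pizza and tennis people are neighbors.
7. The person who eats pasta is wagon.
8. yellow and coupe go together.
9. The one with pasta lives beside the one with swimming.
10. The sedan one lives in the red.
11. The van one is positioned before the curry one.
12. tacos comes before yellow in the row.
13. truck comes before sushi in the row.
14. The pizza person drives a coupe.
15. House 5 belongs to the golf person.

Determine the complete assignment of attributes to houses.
Solution:

House | Color | Food | Sport | Vehicle
--------------------------------------
  1   | blue | tacos | chess | truck
  2   | yellow | pizza | soccer | coupe
  3   | purple | pasta | tennis | wagon
  4   | green | sushi | swimming | van
  5   | red | curry | golf | sedan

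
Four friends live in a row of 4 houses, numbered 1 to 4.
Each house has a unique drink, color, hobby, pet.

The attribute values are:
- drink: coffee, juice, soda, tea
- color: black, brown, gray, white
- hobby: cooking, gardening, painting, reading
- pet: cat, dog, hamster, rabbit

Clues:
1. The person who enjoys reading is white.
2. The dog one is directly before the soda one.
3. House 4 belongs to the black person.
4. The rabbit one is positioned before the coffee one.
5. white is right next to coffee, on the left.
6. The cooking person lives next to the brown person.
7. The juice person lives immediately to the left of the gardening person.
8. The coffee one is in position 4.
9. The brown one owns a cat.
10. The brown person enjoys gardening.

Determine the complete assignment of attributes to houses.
Solution:

House | Drink | Color | Hobby | Pet
-----------------------------------
  1   | juice | gray | cooking | dog
  2   | soda | brown | gardening | cat
  3   | tea | white | reading | rabbit
  4   | coffee | black | painting | hamster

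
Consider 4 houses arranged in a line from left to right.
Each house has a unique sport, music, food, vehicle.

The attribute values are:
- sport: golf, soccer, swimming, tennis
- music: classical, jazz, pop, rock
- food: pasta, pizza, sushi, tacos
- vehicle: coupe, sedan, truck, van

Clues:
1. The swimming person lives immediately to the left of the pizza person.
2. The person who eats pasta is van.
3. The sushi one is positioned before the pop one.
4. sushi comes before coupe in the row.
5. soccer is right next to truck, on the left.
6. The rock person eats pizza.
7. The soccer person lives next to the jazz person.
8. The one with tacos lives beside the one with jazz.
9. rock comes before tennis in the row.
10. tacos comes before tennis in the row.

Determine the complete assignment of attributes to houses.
Solution:

House | Sport | Music | Food | Vehicle
--------------------------------------
  1   | soccer | classical | tacos | sedan
  2   | swimming | jazz | sushi | truck
  3   | golf | rock | pizza | coupe
  4   | tennis | pop | pasta | van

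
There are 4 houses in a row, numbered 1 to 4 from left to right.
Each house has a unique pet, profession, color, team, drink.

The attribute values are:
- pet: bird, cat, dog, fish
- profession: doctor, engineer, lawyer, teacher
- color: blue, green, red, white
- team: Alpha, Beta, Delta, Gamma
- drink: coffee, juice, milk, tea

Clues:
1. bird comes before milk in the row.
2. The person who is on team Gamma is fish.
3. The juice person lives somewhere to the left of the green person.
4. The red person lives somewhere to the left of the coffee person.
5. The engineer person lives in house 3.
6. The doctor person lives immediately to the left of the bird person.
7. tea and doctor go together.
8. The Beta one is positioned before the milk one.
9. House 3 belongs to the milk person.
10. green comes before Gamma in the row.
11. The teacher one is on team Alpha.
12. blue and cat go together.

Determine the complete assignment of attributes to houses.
Solution:

House | Pet | Profession | Color | Team | Drink
-----------------------------------------------
  1   | cat | doctor | blue | Beta | tea
  2   | bird | teacher | red | Alpha | juice
  3   | dog | engineer | green | Delta | milk
  4   | fish | lawyer | white | Gamma | coffee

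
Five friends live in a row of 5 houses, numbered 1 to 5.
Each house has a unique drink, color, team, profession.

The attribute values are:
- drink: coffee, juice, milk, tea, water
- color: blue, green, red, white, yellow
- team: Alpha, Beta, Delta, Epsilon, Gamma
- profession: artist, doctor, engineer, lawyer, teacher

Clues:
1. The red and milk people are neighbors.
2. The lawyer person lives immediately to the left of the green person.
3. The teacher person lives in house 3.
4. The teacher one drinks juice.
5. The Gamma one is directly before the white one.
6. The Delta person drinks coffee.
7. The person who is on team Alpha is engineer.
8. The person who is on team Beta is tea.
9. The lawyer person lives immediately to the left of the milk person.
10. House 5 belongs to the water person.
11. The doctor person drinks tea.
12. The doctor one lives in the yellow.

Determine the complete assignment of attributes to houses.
Solution:

House | Drink | Color | Team | Profession
-----------------------------------------
  1   | coffee | red | Delta | lawyer
  2   | milk | green | Gamma | artist
  3   | juice | white | Epsilon | teacher
  4   | tea | yellow | Beta | doctor
  5   | water | blue | Alpha | engineer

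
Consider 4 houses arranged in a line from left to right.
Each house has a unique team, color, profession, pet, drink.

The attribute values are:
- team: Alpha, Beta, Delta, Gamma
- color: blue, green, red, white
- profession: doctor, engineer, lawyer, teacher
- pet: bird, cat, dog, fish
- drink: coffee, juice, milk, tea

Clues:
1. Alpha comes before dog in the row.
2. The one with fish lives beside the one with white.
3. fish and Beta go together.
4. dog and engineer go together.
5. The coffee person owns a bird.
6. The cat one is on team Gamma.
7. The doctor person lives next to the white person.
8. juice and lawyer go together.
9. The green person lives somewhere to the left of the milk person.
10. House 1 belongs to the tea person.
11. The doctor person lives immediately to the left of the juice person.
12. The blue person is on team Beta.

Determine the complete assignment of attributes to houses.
Solution:

House | Team | Color | Profession | Pet | Drink
-----------------------------------------------
  1   | Beta | blue | doctor | fish | tea
  2   | Gamma | white | lawyer | cat | juice
  3   | Alpha | green | teacher | bird | coffee
  4   | Delta | red | engineer | dog | milk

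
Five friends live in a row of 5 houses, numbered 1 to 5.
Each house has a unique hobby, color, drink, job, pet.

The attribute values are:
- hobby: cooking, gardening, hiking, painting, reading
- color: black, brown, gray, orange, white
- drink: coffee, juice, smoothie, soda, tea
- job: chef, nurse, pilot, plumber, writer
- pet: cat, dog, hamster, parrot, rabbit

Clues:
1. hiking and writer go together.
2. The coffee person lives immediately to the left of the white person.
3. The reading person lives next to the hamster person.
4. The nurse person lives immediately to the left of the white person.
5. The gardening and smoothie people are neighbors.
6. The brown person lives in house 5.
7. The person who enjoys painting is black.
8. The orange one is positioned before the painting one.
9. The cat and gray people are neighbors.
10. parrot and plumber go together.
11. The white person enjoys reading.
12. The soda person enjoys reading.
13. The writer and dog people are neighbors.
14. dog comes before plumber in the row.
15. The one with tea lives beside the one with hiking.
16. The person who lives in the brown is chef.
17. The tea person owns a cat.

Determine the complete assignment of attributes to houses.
Solution:

House | Hobby | Color | Drink | Job | Pet
-----------------------------------------
  1   | gardening | orange | tea | pilot | cat
  2   | hiking | gray | smoothie | writer | rabbit
  3   | painting | black | coffee | nurse | dog
  4   | reading | white | soda | plumber | parrot
  5   | cooking | brown | juice | chef | hamster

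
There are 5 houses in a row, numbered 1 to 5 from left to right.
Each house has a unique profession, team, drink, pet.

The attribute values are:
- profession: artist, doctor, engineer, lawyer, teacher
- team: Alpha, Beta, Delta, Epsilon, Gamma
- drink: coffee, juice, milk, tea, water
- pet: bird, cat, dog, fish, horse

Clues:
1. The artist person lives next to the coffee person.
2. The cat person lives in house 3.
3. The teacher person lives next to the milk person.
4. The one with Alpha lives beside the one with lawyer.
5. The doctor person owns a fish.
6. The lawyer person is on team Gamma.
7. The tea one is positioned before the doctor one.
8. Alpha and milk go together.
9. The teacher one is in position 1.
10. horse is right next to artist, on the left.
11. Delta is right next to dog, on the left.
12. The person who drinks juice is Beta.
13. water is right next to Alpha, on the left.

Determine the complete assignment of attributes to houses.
Solution:

House | Profession | Team | Drink | Pet
---------------------------------------
  1   | teacher | Delta | water | horse
  2   | artist | Alpha | milk | dog
  3   | lawyer | Gamma | coffee | cat
  4   | engineer | Epsilon | tea | bird
  5   | doctor | Beta | juice | fish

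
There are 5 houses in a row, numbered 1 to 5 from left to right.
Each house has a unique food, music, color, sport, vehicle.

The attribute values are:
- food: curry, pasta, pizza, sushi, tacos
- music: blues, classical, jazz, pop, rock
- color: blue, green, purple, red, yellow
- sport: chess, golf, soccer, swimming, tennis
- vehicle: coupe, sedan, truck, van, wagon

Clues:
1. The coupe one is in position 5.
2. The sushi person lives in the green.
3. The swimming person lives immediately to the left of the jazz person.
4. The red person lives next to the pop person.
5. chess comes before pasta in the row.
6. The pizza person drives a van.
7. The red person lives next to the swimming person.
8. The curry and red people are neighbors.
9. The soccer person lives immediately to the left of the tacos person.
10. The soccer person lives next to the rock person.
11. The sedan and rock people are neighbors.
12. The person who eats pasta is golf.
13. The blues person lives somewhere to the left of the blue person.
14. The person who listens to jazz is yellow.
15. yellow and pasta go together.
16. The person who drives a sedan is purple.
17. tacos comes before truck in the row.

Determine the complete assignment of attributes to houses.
Solution:

House | Food | Music | Color | Sport | Vehicle
----------------------------------------------
  1   | curry | blues | purple | soccer | sedan
  2   | tacos | rock | red | chess | wagon
  3   | pizza | pop | blue | swimming | van
  4   | pasta | jazz | yellow | golf | truck
  5   | sushi | classical | green | tennis | coupe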